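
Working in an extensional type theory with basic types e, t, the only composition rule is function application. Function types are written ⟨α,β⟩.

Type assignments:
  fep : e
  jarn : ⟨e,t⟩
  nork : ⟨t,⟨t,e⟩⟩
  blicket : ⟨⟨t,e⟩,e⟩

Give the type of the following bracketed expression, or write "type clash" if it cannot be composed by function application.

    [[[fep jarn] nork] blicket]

[fep jarn] — jarn of type ⟨e,t⟩ combines with fep of type e: type t.
[[fep jarn] nork] — nork of type ⟨t,⟨t,e⟩⟩ combines with [fep jarn] of type t: type ⟨t,e⟩.
[[[fep jarn] nork] blicket] — blicket of type ⟨⟨t,e⟩,e⟩ combines with [[fep jarn] nork] of type ⟨t,e⟩: type e.

e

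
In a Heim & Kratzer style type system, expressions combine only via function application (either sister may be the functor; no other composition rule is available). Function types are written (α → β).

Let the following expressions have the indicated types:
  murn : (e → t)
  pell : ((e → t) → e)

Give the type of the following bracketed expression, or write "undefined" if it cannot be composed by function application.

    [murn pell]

At [murn pell], pell : ((e → t) → e) takes murn : (e → t), giving e.

e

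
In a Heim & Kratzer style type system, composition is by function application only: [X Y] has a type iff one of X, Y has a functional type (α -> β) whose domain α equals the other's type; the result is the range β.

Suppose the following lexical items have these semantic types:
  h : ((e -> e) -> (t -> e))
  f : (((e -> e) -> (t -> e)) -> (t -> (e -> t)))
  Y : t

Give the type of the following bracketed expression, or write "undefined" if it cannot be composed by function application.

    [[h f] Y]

[h f]: (((e -> e) -> (t -> e)) -> (t -> (e -> t))) applied to ((e -> e) -> (t -> e)) yields (t -> (e -> t)).
[[h f] Y]: (t -> (e -> t)) applied to t yields (e -> t).

(e -> t)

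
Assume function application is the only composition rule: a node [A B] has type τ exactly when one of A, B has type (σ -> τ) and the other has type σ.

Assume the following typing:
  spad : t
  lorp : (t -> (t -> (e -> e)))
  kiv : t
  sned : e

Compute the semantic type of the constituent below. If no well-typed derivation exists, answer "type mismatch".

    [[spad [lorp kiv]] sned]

[lorp kiv]: lorp is (t -> (t -> (e -> e))), kiv is t; result (t -> (e -> e)).
[spad [lorp kiv]]: [lorp kiv] is (t -> (e -> e)), spad is t; result (e -> e).
[[spad [lorp kiv]] sned]: [spad [lorp kiv]] is (e -> e), sned is e; result e.

e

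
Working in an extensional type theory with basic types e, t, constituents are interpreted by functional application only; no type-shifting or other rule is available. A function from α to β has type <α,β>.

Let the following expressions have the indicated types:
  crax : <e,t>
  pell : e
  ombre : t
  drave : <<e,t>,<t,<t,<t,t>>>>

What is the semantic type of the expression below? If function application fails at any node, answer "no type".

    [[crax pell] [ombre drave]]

[crax pell]: <e,t> applied to e yields t.
[ombre drave]: t and <<e,t>,<t,<t,<t,t>>>> cannot combine by function application — type clash.

no type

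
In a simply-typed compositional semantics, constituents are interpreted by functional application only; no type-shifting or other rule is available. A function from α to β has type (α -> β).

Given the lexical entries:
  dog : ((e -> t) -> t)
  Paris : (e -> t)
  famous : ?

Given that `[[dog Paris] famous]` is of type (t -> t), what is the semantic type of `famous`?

(t -> (t -> t))

[[dog Paris] famous] must have type (t -> t). The sister [dog Paris] has type t; that is not a function onto (t -> t), so famous must be the functor, of type (t -> (t -> t)).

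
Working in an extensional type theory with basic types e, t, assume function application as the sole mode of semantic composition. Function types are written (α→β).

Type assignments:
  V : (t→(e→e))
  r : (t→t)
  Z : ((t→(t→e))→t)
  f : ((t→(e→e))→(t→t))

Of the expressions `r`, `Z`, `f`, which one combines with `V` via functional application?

f

r : (t→t) — no; V wants t, and r wants t.
Z : ((t→(t→e))→t) — no; V wants t, and Z wants (t→(t→e)).
f — combines: f : ((t→(e→e))→(t→t)) takes V : (t→(e→e)) as argument, giving (t→t).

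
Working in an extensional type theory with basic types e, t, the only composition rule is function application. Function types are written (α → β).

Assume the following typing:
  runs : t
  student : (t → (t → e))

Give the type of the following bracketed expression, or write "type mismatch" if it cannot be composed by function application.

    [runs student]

At [runs student], student : (t → (t → e)) takes runs : t, giving (t → e).

(t → e)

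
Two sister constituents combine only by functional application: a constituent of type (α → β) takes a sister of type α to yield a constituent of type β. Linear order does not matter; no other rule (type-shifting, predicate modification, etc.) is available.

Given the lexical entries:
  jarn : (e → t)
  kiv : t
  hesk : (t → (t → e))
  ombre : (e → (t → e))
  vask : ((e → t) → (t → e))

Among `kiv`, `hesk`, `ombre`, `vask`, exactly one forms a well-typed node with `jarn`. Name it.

kiv : t — does not combine with jarn.
hesk : (t → (t → e)) — does not combine with jarn.
ombre : (e → (t → e)) — does not combine with jarn.
vask — combines: vask : ((e → t) → (t → e)) takes jarn : (e → t) as argument, giving (t → e).

vask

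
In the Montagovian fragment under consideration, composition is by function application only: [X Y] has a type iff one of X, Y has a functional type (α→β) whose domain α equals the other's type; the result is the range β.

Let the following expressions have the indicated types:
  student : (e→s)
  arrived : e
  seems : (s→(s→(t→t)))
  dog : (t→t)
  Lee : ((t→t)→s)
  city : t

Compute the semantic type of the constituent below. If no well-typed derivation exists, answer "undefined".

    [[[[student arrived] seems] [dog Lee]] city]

[student arrived]: (e→s) applied to e yields s.
[[student arrived] seems]: (s→(s→(t→t))) applied to s yields (s→(t→t)).
[dog Lee]: ((t→t)→s) applied to (t→t) yields s.
[[[student arrived] seems] [dog Lee]]: (s→(t→t)) applied to s yields (t→t).
[[[[student arrived] seems] [dog Lee]] city]: (t→t) applied to t yields t.

t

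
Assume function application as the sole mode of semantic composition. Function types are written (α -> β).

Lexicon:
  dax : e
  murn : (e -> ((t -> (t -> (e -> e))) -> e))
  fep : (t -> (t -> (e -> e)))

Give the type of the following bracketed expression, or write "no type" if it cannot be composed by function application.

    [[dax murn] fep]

[dax murn]: murn is (e -> ((t -> (t -> (e -> e))) -> e)), dax is e; result ((t -> (t -> (e -> e))) -> e).
[[dax murn] fep]: [dax murn] is ((t -> (t -> (e -> e))) -> e), fep is (t -> (t -> (e -> e))); result e.

e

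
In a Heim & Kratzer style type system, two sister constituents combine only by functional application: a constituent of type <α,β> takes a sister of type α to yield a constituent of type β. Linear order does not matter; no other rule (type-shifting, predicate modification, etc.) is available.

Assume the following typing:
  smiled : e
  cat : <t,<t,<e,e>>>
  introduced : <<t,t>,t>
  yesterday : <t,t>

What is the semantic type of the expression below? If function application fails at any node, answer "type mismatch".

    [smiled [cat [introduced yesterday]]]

At [introduced yesterday], introduced : <<t,t>,t> takes yesterday : <t,t>, giving t.
At [cat [introduced yesterday]], cat : <t,<t,<e,e>>> takes [introduced yesterday] : t, giving <t,<e,e>>.
At [smiled [cat [introduced yesterday]]]: neither e nor <t,<e,e>> can take the other as argument; the node is ill-typed.

type mismatch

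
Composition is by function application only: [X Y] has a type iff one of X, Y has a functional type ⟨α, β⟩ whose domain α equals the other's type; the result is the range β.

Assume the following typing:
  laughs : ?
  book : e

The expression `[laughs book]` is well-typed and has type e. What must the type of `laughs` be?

At [laughs book] (required: e): book is e, which is not a function with range e; hence laughs is the functor — type ⟨e, e⟩.

⟨e, e⟩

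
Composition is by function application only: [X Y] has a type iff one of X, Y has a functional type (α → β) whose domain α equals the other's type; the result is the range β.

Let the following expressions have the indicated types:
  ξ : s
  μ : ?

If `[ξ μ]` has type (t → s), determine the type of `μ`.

For [ξ μ] to have type (t → s) with ξ of type s, μ must be the function: μ : (s → (t → s)).

(s → (t → s))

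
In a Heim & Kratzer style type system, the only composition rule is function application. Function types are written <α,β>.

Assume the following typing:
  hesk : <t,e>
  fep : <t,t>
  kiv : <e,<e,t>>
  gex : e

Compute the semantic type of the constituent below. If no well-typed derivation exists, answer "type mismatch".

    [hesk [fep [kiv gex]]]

At [kiv gex], kiv : <e,<e,t>> takes gex : e, giving <e,t>.
At [fep [kiv gex]]: neither <t,t> nor <e,t> can take the other as argument; the node is ill-typed.

type mismatch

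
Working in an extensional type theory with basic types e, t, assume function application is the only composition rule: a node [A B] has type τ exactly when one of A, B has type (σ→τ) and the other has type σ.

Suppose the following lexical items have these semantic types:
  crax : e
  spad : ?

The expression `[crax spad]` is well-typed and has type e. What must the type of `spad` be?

(e→e)

At [crax spad] (required: e): crax is e, which is not a function with range e; hence spad is the functor — type (e→e).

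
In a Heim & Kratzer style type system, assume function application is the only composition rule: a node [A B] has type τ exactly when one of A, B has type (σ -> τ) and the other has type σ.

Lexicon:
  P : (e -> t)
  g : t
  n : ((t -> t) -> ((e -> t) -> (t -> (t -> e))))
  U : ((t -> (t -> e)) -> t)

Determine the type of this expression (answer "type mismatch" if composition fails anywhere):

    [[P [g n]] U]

[g n]: t with ((t -> t) -> ((e -> t) -> (t -> (t -> e)))) — neither is a function whose domain matches the other; composition fails here.

type mismatch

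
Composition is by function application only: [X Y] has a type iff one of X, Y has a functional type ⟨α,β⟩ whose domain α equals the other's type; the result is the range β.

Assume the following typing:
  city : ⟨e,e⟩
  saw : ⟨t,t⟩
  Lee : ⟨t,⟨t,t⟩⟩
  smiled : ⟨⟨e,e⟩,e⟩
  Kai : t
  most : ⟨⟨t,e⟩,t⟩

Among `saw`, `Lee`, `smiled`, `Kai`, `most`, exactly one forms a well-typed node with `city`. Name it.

saw : ⟨t,t⟩ — neither side's domain matches the other.
Lee : ⟨t,⟨t,t⟩⟩ — neither side's domain matches the other.
smiled — combines: smiled : ⟨⟨e,e⟩,e⟩ takes city : ⟨e,e⟩ as argument, giving e.
Kai : t — neither side's domain matches the other.
most : ⟨⟨t,e⟩,t⟩ — neither side's domain matches the other.

smiled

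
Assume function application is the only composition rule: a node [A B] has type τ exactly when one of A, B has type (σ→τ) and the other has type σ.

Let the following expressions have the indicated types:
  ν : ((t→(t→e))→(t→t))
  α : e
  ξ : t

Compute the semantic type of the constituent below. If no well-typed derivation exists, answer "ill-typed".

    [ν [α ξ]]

[α ξ]: e and t cannot combine by function application — type clash.

ill-typed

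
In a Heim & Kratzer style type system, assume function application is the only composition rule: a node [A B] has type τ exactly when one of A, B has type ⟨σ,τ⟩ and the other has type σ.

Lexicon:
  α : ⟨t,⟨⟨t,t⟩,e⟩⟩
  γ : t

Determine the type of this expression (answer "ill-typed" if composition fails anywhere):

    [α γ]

[α γ]: ⟨t,⟨⟨t,t⟩,e⟩⟩ applied to t yields ⟨⟨t,t⟩,e⟩.

⟨⟨t,t⟩,e⟩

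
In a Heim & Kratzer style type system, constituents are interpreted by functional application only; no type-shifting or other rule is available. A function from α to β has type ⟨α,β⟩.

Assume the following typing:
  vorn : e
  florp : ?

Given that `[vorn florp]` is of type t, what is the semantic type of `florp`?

[vorn florp] is required to be t. vorn : e cannot yield t as functor, so florp : ⟨e,t⟩.

⟨e,t⟩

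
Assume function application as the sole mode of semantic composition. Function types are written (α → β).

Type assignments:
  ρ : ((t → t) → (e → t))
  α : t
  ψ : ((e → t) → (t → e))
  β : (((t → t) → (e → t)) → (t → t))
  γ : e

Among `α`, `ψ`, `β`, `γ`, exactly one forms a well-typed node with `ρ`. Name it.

α : t — neither side's domain matches the other.
ψ : ((e → t) → (t → e)) — neither side's domain matches the other.
β — combines: β : (((t → t) → (e → t)) → (t → t)) takes ρ : ((t → t) → (e → t)) as argument, giving (t → t).
γ : e — neither side's domain matches the other.

β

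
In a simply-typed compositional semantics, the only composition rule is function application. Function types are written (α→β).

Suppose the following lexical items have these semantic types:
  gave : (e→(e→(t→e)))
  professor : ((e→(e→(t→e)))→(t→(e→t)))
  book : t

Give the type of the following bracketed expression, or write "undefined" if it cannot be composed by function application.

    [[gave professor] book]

[gave professor]: professor is ((e→(e→(t→e)))→(t→(e→t))), gave is (e→(e→(t→e))); result (t→(e→t)).
[[gave professor] book]: [gave professor] is (t→(e→t)), book is t; result (e→t).

(e→t)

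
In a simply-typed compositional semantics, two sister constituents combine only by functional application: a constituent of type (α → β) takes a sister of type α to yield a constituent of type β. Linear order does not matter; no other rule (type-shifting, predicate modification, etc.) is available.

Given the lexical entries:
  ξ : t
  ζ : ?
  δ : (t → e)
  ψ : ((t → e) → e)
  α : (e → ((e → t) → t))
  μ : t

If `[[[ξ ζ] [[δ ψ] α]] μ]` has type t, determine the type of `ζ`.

[[[ξ ζ] [[δ ψ] α]] μ] must have type t. The sister μ has type t; that is not a function onto t, so [[ξ ζ] [[δ ψ] α]] must be the functor, of type (t → t).
[[ξ ζ] [[δ ψ] α]] must have type (t → t). The sister [[δ ψ] α] has type ((e → t) → t); that is not a function onto (t → t), so [ξ ζ] must be the functor, of type (((e → t) → t) → (t → t)).
[ξ ζ] must have type (((e → t) → t) → (t → t)). The sister ξ has type t; that is not a function onto (((e → t) → t) → (t → t)), so ζ must be the functor, of type (t → (((e → t) → t) → (t → t))).

(t → (((e → t) → t) → (t → t)))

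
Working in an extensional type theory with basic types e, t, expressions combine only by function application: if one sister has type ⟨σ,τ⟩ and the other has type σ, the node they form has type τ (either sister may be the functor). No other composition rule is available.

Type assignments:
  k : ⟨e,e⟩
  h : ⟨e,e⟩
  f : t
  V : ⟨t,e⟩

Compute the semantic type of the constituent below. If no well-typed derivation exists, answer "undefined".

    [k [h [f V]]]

[f V]: functor V : ⟨t,e⟩, argument f : t; result e.
[h [f V]]: functor h : ⟨e,e⟩, argument [f V] : e; result e.
[k [h [f V]]]: functor k : ⟨e,e⟩, argument [h [f V]] : e; result e.

e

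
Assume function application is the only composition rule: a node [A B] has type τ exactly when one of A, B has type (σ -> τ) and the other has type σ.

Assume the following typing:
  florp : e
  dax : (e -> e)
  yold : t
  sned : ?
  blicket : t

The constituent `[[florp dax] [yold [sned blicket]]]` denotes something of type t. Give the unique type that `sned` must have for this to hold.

[[florp dax] [yold [sned blicket]]] is required to be t. [florp dax] : e cannot yield t as functor, so [yold [sned blicket]] : (e -> t).
[yold [sned blicket]] is required to be (e -> t). yold : t cannot yield (e -> t) as functor, so [sned blicket] : (t -> (e -> t)).
[sned blicket] is required to be (t -> (e -> t)). blicket : t cannot yield (t -> (e -> t)) as functor, so sned : (t -> (t -> (e -> t))).

(t -> (t -> (e -> t)))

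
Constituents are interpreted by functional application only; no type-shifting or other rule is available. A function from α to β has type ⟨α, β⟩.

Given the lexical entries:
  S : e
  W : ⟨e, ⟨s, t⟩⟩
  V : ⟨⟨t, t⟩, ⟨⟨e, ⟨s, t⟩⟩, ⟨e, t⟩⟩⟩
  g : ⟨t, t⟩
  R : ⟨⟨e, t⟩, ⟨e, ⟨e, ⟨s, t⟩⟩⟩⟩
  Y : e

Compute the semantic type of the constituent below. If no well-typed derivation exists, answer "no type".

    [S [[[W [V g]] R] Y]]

⟨s, t⟩

[V g]: ⟨⟨t, t⟩, ⟨⟨e, ⟨s, t⟩⟩, ⟨e, t⟩⟩⟩ applied to ⟨t, t⟩ yields ⟨⟨e, ⟨s, t⟩⟩, ⟨e, t⟩⟩.
[W [V g]]: ⟨⟨e, ⟨s, t⟩⟩, ⟨e, t⟩⟩ applied to ⟨e, ⟨s, t⟩⟩ yields ⟨e, t⟩.
[[W [V g]] R]: ⟨⟨e, t⟩, ⟨e, ⟨e, ⟨s, t⟩⟩⟩⟩ applied to ⟨e, t⟩ yields ⟨e, ⟨e, ⟨s, t⟩⟩⟩.
[[[W [V g]] R] Y]: ⟨e, ⟨e, ⟨s, t⟩⟩⟩ applied to e yields ⟨e, ⟨s, t⟩⟩.
[S [[[W [V g]] R] Y]]: ⟨e, ⟨s, t⟩⟩ applied to e yields ⟨s, t⟩.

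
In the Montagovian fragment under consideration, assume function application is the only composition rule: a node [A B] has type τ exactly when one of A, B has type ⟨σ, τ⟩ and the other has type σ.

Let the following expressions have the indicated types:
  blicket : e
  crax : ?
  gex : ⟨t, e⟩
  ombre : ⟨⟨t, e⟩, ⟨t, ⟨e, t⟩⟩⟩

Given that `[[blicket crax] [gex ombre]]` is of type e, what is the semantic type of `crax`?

⟨e, ⟨⟨t, ⟨e, t⟩⟩, e⟩⟩

[[blicket crax] [gex ombre]] must have type e. The sister [gex ombre] has type ⟨t, ⟨e, t⟩⟩; that is not a function onto e, so [blicket crax] must be the functor, of type ⟨⟨t, ⟨e, t⟩⟩, e⟩.
[blicket crax] must have type ⟨⟨t, ⟨e, t⟩⟩, e⟩. The sister blicket has type e; that is not a function onto ⟨⟨t, ⟨e, t⟩⟩, e⟩, so crax must be the functor, of type ⟨e, ⟨⟨t, ⟨e, t⟩⟩, e⟩⟩.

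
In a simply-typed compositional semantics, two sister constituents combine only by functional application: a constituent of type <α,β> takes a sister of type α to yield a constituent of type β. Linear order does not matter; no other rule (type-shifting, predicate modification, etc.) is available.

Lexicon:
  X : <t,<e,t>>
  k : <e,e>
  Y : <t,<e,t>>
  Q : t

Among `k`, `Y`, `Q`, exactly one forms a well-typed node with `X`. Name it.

k : <e,e> — neither side's domain matches the other.
Y : <t,<e,t>> — neither side's domain matches the other.
Q — combines: X : <t,<e,t>> takes Q : t as argument, giving <e,t>.

Q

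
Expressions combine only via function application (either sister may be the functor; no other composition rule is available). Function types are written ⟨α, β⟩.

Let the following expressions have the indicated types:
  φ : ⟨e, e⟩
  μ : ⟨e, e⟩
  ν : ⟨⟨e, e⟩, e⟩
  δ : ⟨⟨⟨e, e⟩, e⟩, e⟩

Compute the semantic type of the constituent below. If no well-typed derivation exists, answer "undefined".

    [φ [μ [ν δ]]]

e

[ν δ]: ⟨⟨⟨e, e⟩, e⟩, e⟩ applied to ⟨⟨e, e⟩, e⟩ yields e.
[μ [ν δ]]: ⟨e, e⟩ applied to e yields e.
[φ [μ [ν δ]]]: ⟨e, e⟩ applied to e yields e.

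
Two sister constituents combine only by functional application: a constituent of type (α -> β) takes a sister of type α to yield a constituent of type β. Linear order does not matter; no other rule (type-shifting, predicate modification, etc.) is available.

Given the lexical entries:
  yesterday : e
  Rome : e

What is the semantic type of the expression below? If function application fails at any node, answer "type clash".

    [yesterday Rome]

type clash

At [yesterday Rome]: neither e nor e can take the other as argument; the node is ill-typed.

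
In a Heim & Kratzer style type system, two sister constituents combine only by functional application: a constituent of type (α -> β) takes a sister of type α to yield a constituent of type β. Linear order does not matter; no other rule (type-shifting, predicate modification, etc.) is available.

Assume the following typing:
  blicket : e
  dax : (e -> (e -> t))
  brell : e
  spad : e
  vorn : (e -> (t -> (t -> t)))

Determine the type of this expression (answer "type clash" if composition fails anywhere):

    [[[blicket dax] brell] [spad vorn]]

[blicket dax]: (e -> (e -> t)) applied to e yields (e -> t).
[[blicket dax] brell]: (e -> t) applied to e yields t.
[spad vorn]: (e -> (t -> (t -> t))) applied to e yields (t -> (t -> t)).
[[[blicket dax] brell] [spad vorn]]: (t -> (t -> t)) applied to t yields (t -> t).

(t -> t)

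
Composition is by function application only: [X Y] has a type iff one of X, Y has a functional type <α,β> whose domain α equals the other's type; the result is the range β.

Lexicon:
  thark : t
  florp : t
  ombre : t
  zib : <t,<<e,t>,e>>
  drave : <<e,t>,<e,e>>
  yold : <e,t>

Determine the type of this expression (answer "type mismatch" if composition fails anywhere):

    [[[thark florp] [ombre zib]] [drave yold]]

[thark florp]: t with t — neither is a function whose domain matches the other; composition fails here.

type mismatch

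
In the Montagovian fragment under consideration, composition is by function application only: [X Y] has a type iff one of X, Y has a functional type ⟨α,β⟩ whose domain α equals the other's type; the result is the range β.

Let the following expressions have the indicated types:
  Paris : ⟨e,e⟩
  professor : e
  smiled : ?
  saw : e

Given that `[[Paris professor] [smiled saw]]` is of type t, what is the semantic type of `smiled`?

[[Paris professor] [smiled saw]] is required to be t. [Paris professor] : e cannot yield t as functor, so [smiled saw] : ⟨e,t⟩.
[smiled saw] is required to be ⟨e,t⟩. saw : e cannot yield ⟨e,t⟩ as functor, so smiled : ⟨e,⟨e,t⟩⟩.

⟨e,⟨e,t⟩⟩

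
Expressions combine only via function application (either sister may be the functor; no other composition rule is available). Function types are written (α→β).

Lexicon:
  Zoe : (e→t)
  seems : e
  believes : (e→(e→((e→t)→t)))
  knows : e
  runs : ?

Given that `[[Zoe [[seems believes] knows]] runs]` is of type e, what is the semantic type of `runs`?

For [[Zoe [[seems believes] knows]] runs] to have type e with [Zoe [[seems believes] knows]] of type t, runs must be the function: runs : (t→e).

(t→e)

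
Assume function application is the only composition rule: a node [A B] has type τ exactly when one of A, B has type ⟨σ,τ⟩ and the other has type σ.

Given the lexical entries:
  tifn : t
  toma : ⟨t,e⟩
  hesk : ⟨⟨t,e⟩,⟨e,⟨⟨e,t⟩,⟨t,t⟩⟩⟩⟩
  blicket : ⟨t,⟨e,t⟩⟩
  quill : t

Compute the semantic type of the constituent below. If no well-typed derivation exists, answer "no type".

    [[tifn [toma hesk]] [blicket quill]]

no type

[toma hesk] — hesk of type ⟨⟨t,e⟩,⟨e,⟨⟨e,t⟩,⟨t,t⟩⟩⟩⟩ combines with toma of type ⟨t,e⟩: type ⟨e,⟨⟨e,t⟩,⟨t,t⟩⟩⟩.
[tifn [toma hesk]]: t and ⟨e,⟨⟨e,t⟩,⟨t,t⟩⟩⟩ cannot combine by function application — type clash.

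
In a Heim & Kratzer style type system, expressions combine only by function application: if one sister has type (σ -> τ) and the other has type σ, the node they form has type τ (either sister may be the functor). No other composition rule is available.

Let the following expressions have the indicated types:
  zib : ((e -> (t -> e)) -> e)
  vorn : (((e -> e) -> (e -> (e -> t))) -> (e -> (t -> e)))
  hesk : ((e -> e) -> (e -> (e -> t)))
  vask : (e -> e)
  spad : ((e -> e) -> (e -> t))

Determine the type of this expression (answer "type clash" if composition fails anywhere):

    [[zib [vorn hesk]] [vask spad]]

At [vorn hesk], vorn : (((e -> e) -> (e -> (e -> t))) -> (e -> (t -> e))) takes hesk : ((e -> e) -> (e -> (e -> t))), giving (e -> (t -> e)).
At [zib [vorn hesk]], zib : ((e -> (t -> e)) -> e) takes [vorn hesk] : (e -> (t -> e)), giving e.
At [vask spad], spad : ((e -> e) -> (e -> t)) takes vask : (e -> e), giving (e -> t).
At [[zib [vorn hesk]] [vask spad]], [vask spad] : (e -> t) takes [zib [vorn hesk]] : e, giving t.

t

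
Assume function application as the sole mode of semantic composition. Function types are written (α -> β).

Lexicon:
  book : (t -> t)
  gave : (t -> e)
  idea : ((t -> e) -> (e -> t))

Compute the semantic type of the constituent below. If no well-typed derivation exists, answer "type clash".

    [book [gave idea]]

type clash

[gave idea]: idea is ((t -> e) -> (e -> t)), gave is (t -> e); result (e -> t).
[book [gave idea]]: (t -> t) with (e -> t) — neither is a function whose domain matches the other; composition fails here.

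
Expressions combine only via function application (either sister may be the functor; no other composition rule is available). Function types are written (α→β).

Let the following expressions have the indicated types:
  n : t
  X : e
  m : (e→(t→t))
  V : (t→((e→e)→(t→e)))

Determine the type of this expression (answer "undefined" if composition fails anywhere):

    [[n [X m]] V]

((e→e)→(t→e))

At [X m], m : (e→(t→t)) takes X : e, giving (t→t).
At [n [X m]], [X m] : (t→t) takes n : t, giving t.
At [[n [X m]] V], V : (t→((e→e)→(t→e))) takes [n [X m]] : t, giving ((e→e)→(t→e)).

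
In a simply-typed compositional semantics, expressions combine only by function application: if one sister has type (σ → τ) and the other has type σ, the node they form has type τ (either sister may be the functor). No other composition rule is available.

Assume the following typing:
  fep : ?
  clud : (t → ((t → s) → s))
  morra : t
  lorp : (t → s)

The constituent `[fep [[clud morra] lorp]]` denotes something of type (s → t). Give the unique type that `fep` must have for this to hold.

(s → (s → t))

At [fep [[clud morra] lorp]] (required: (s → t)): [[clud morra] lorp] is s, which is not a function with range (s → t); hence fep is the functor — type (s → (s → t)).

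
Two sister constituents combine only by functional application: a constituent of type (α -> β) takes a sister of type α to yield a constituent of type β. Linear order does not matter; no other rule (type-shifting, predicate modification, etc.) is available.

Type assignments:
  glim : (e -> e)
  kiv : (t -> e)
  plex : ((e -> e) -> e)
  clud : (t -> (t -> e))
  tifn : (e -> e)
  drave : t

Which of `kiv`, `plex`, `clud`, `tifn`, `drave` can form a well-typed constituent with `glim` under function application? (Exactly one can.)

plex

kiv : (t -> e) — neither side's domain matches the other.
plex — combines: plex : ((e -> e) -> e) takes glim : (e -> e) as argument, giving e.
clud : (t -> (t -> e)) — neither side's domain matches the other.
tifn : (e -> e) — neither side's domain matches the other.
drave : t — neither side's domain matches the other.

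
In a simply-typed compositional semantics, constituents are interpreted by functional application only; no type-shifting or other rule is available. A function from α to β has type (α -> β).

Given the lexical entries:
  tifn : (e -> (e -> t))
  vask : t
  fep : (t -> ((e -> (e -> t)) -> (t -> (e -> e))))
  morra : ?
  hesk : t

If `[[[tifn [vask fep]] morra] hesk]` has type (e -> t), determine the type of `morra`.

[[[tifn [vask fep]] morra] hesk] must have type (e -> t). The sister hesk has type t; that is not a function onto (e -> t), so [[tifn [vask fep]] morra] must be the functor, of type (t -> (e -> t)).
[[tifn [vask fep]] morra] must have type (t -> (e -> t)). The sister [tifn [vask fep]] has type (t -> (e -> e)); that is not a function onto (t -> (e -> t)), so morra must be the functor, of type ((t -> (e -> e)) -> (t -> (e -> t))).

((t -> (e -> e)) -> (t -> (e -> t)))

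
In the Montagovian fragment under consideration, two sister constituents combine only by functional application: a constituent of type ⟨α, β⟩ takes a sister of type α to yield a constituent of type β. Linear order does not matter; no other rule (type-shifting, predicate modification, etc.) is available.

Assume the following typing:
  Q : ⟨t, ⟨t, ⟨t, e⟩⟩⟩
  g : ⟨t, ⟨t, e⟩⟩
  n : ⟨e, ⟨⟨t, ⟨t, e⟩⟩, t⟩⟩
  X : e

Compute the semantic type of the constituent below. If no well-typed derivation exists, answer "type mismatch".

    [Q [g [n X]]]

⟨t, ⟨t, e⟩⟩

[n X] — n of type ⟨e, ⟨⟨t, ⟨t, e⟩⟩, t⟩⟩ combines with X of type e: type ⟨⟨t, ⟨t, e⟩⟩, t⟩.
[g [n X]] — [n X] of type ⟨⟨t, ⟨t, e⟩⟩, t⟩ combines with g of type ⟨t, ⟨t, e⟩⟩: type t.
[Q [g [n X]]] — Q of type ⟨t, ⟨t, ⟨t, e⟩⟩⟩ combines with [g [n X]] of type t: type ⟨t, ⟨t, e⟩⟩.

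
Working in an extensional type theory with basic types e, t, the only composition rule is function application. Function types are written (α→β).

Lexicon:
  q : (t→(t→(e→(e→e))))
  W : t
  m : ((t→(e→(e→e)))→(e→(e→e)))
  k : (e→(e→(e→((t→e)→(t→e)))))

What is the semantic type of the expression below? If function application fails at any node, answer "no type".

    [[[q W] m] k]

[q W]: q is (t→(t→(e→(e→e)))), W is t; result (t→(e→(e→e))).
[[q W] m]: m is ((t→(e→(e→e)))→(e→(e→e))), [q W] is (t→(e→(e→e))); result (e→(e→e)).
At [[[q W] m] k]: neither (e→(e→e)) nor (e→(e→(e→((t→e)→(t→e))))) can take the other as argument; the node is ill-typed.

no type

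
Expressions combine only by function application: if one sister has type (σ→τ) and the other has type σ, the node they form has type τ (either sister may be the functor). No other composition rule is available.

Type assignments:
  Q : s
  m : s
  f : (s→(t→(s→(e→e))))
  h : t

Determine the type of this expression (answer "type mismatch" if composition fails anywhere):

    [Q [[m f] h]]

(e→e)

[m f]: f is (s→(t→(s→(e→e)))), m is s; result (t→(s→(e→e))).
[[m f] h]: [m f] is (t→(s→(e→e))), h is t; result (s→(e→e)).
[Q [[m f] h]]: [[m f] h] is (s→(e→e)), Q is s; result (e→e).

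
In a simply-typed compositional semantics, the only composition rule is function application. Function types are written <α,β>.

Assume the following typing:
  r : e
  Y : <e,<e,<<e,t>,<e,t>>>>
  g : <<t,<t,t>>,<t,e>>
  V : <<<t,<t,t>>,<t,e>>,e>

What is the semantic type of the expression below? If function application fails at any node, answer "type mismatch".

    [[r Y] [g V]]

[r Y]: <e,<e,<<e,t>,<e,t>>>> applied to e yields <e,<<e,t>,<e,t>>>.
[g V]: <<<t,<t,t>>,<t,e>>,e> applied to <<t,<t,t>>,<t,e>> yields e.
[[r Y] [g V]]: <e,<<e,t>,<e,t>>> applied to e yields <<e,t>,<e,t>>.

<<e,t>,<e,t>>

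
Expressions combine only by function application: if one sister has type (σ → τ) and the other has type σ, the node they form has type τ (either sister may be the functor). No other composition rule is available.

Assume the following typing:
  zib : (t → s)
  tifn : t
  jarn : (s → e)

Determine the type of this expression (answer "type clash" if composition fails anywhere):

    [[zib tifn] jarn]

[zib tifn]: (t → s) applied to t yields s.
[[zib tifn] jarn]: (s → e) applied to s yields e.

e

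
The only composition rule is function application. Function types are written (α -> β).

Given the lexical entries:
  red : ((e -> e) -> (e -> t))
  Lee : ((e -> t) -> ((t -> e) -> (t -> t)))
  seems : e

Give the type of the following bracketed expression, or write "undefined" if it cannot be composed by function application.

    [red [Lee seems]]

undefined

[Lee seems]: ((e -> t) -> ((t -> e) -> (t -> t))) and e cannot combine by function application — type clash.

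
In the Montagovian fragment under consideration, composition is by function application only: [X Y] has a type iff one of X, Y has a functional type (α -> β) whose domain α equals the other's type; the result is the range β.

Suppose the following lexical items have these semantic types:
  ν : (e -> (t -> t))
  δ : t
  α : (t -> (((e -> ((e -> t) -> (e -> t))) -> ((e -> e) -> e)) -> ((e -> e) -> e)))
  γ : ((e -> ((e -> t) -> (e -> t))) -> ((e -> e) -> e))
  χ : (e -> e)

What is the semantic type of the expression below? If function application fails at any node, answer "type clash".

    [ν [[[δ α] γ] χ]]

(t -> t)

[δ α]: α is (t -> (((e -> ((e -> t) -> (e -> t))) -> ((e -> e) -> e)) -> ((e -> e) -> e))), δ is t; result (((e -> ((e -> t) -> (e -> t))) -> ((e -> e) -> e)) -> ((e -> e) -> e)).
[[δ α] γ]: [δ α] is (((e -> ((e -> t) -> (e -> t))) -> ((e -> e) -> e)) -> ((e -> e) -> e)), γ is ((e -> ((e -> t) -> (e -> t))) -> ((e -> e) -> e)); result ((e -> e) -> e).
[[[δ α] γ] χ]: [[δ α] γ] is ((e -> e) -> e), χ is (e -> e); result e.
[ν [[[δ α] γ] χ]]: ν is (e -> (t -> t)), [[[δ α] γ] χ] is e; result (t -> t).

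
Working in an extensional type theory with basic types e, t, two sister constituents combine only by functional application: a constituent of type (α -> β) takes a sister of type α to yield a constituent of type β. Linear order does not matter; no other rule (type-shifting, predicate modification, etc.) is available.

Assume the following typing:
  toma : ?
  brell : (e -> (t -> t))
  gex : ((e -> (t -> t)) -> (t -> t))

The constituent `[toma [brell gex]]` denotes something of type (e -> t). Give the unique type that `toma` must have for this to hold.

[toma [brell gex]] must have type (e -> t). The sister [brell gex] has type (t -> t); that is not a function onto (e -> t), so toma must be the functor, of type ((t -> t) -> (e -> t)).

((t -> t) -> (e -> t))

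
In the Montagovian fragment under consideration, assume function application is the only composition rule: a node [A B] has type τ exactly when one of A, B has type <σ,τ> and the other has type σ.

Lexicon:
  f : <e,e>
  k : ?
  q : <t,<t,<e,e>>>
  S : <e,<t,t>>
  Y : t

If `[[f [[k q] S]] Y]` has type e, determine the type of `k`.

<<t,<t,<e,e>>>,<<e,<t,t>>,<<e,e>,<t,e>>>>

[[f [[k q] S]] Y] must have type e. The sister Y has type t; that is not a function onto e, so [f [[k q] S]] must be the functor, of type <t,e>.
[f [[k q] S]] must have type <t,e>. The sister f has type <e,e>; that is not a function onto <t,e>, so [[k q] S] must be the functor, of type <<e,e>,<t,e>>.
[[k q] S] must have type <<e,e>,<t,e>>. The sister S has type <e,<t,t>>; that is not a function onto <<e,e>,<t,e>>, so [k q] must be the functor, of type <<e,<t,t>>,<<e,e>,<t,e>>>.
[k q] must have type <<e,<t,t>>,<<e,e>,<t,e>>>. The sister q has type <t,<t,<e,e>>>; that is not a function onto <<e,<t,t>>,<<e,e>,<t,e>>>, so k must be the functor, of type <<t,<t,<e,e>>>,<<e,<t,t>>,<<e,e>,<t,e>>>>.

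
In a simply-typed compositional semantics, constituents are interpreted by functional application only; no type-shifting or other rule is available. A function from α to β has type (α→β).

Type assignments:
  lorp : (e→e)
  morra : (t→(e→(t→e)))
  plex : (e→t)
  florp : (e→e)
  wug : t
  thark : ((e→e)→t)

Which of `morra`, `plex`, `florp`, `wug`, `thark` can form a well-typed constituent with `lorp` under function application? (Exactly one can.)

morra : (t→(e→(t→e))) — lorp needs e; morra needs t; neither fits.
plex : (e→t) — lorp needs e; plex needs e; neither fits.
florp : (e→e) — lorp needs e; florp needs e; neither fits.
wug : t — lorp needs e; wug needs nothing (atomic); neither fits.
thark — combines: thark : ((e→e)→t) takes lorp : (e→e) as argument, giving t.

thark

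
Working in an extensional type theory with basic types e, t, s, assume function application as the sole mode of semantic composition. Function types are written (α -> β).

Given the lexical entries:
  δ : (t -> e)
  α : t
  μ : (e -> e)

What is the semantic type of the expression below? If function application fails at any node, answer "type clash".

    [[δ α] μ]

e

[δ α]: δ is (t -> e), α is t; result e.
[[δ α] μ]: μ is (e -> e), [δ α] is e; result e.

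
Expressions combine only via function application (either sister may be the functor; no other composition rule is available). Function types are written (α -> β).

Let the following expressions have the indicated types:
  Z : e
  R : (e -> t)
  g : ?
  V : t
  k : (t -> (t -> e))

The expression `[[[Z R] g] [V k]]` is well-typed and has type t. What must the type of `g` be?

(t -> ((t -> e) -> t))

[[[Z R] g] [V k]] must have type t. The sister [V k] has type (t -> e); that is not a function onto t, so [[Z R] g] must be the functor, of type ((t -> e) -> t).
[[Z R] g] must have type ((t -> e) -> t). The sister [Z R] has type t; that is not a function onto ((t -> e) -> t), so g must be the functor, of type (t -> ((t -> e) -> t)).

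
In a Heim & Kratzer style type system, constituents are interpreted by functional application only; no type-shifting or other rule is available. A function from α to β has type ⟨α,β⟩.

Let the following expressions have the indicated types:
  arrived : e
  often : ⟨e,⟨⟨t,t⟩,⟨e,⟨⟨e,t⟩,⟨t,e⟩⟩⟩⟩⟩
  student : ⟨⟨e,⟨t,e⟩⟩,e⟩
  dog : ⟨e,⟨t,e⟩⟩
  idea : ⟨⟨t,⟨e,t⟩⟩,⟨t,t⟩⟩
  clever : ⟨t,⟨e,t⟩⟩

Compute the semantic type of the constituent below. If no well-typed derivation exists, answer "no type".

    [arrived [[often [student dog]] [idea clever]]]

[student dog]: ⟨⟨e,⟨t,e⟩⟩,e⟩ applied to ⟨e,⟨t,e⟩⟩ yields e.
[often [student dog]]: ⟨e,⟨⟨t,t⟩,⟨e,⟨⟨e,t⟩,⟨t,e⟩⟩⟩⟩⟩ applied to e yields ⟨⟨t,t⟩,⟨e,⟨⟨e,t⟩,⟨t,e⟩⟩⟩⟩.
[idea clever]: ⟨⟨t,⟨e,t⟩⟩,⟨t,t⟩⟩ applied to ⟨t,⟨e,t⟩⟩ yields ⟨t,t⟩.
[[often [student dog]] [idea clever]]: ⟨⟨t,t⟩,⟨e,⟨⟨e,t⟩,⟨t,e⟩⟩⟩⟩ applied to ⟨t,t⟩ yields ⟨e,⟨⟨e,t⟩,⟨t,e⟩⟩⟩.
[arrived [[often [student dog]] [idea clever]]]: ⟨e,⟨⟨e,t⟩,⟨t,e⟩⟩⟩ applied to e yields ⟨⟨e,t⟩,⟨t,e⟩⟩.

⟨⟨e,t⟩,⟨t,e⟩⟩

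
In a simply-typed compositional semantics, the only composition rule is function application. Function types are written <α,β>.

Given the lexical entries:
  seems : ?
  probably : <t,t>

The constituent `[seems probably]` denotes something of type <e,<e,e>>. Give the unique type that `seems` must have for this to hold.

For [seems probably] to have type <e,<e,e>> with probably of type <t,t>, seems must be the function: seems : <<t,t>,<e,<e,e>>>.

<<t,t>,<e,<e,e>>>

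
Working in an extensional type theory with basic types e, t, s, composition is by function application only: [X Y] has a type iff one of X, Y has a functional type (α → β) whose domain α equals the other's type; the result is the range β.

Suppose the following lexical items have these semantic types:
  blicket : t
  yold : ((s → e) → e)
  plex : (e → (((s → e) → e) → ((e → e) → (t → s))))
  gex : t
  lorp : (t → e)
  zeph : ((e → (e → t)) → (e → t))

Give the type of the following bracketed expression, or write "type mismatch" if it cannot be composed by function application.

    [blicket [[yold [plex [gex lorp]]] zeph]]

[gex lorp] — lorp of type (t → e) combines with gex of type t: type e.
[plex [gex lorp]] — plex of type (e → (((s → e) → e) → ((e → e) → (t → s)))) combines with [gex lorp] of type e: type (((s → e) → e) → ((e → e) → (t → s))).
[yold [plex [gex lorp]]] — [plex [gex lorp]] of type (((s → e) → e) → ((e → e) → (t → s))) combines with yold of type ((s → e) → e): type ((e → e) → (t → s)).
[[yold [plex [gex lorp]]] zeph]: ((e → e) → (t → s)) with ((e → (e → t)) → (e → t)) — neither is a function whose domain matches the other; composition fails here.

type mismatch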